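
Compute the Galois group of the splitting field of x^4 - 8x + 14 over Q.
C_4 (also written C4)

The polynomial is an irreducible quartic over Q and its discriminant is 591872, which is not a perfect square, so the Galois group is not contained in A_4. The resolvent cubic y^3 - 56*y - 64 has exactly one rational root, so the Galois group is C_4 or D_4. The quartic becomes reducible over Q(sqrt(disc)), so the group is C_4.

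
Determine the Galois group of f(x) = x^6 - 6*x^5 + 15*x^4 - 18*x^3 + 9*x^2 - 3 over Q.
S_3 x S_3, the direct product S_3 x S_3 in its degree-6 action

The polynomial f is an irreducible sextic over Q, so G = Gal(f/Q) is one of the 16 transitive subgroups 6T1, ..., 6T16 of S_6. The discriminant of f is 5038848, which is not a perfect square, so G is not contained in A_6. The transitive groups of degree 6 not contained in A_6 are: C_6 (6T1, order 6), S_3 (6T2, order 6), D_6 (6T3, order 12), C_3 x S_3 (6T5, order 18), A_4 x C_2 (6T6, order 24), S_4 (6T8, order 24), S_3 x S_3 (6T9, order 36), S_4 x C_2 (6T11, order 48), (S_3 x S_3) : C_2 (6T13, order 72), PGL(2,5) (6T14, order 120), S_6 (6T16, order 720). By Dedekind's theorem, for a prime p not dividing disc(f) the degrees of the irreducible factors of f mod p form the cycle type of an element of G. Factoring f modulo the 23 such primes p <= 97 (skipping 2, 3, which divide the discriminant), each new pattern first appears at: mod 5: f = (x^6 + 4x^5 + 2x^3 + 4x^2 + 2), pattern 6; mod 11: f = (x + 5)(x + 7)(x^2 + x + 7)(x^2 + 3x + 10), pattern 2+2+1+1; mod 13: f = (x + 6)(x + 7)(x + 10)(x^3 + 10x^2 + 3x + 9), pattern 3+1+1+1; mod 31: f = (x^2 + 15x + 11)(x^2 + 20x + 21)(x^2 + 21x + 2), pattern 2+2+2; mod 97: f = (x^3 + 94x^2 + 3x + 10)(x^3 + 94x^2 + 3x + 87), pattern 3+3. No other pattern occurs in this range, so the set of observed cycle types is {6, 2+2+1+1, 3+1+1+1, 2+2+2, 3+3}. The candidates containing elements of all these cycle types are S_3 x S_3 (6T9) of order 36, (S_3 x S_3) : C_2 (6T13) of order 72, S_6 (6T16) of order 720; the others are excluded. The observed types are precisely the cycle types that occur in S_3 x S_3 (6T9) (apart from the identity). Each of the other remaining candidates has further cycle types, and by the Chebotarev density theorem the matching factorization patterns would occur for a proportion of primes equal to their share of the group: (S_3 x S_3) : C_2 (6T13) additionally contains elements of type 4+2, 3+2+1, 2+1+1+1+1 (36 of its 72 elements, about 50% of primes); S_6 (6T16) additionally contains elements of type 5+1, 4+2, 4+1+1, 3+2+1, 2+1+1+1+1 (459 of its 720 elements, about 64% of primes). None of the 23 primes tested shows any such pattern (for each of these groups the chance of that is below 10^-4), which rules them out. Hence G = S_3 x S_3 (6T9), of order 36.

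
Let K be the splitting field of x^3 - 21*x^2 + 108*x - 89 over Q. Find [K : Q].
The degree of the splitting field over Q equals the order of the Galois group, so first determine the group. The polynomial is an irreducible cubic over Q and its discriminant is 227529 = 477^2, a perfect square. For an irreducible cubic, a square discriminant forces the Galois group to be A_3, the cyclic group of order 3. The Galois group C_3 (3T1) has order 3, so the splitting field has degree 3 over Q.

3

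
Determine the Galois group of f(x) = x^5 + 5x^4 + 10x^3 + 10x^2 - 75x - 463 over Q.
D_5 (also written D5)

The polynomial f is an irreducible quintic over Q, so G = Gal(f/Q) is a transitive subgroup of S_5: one of C_5 (5T1, order 5), D_5 (5T2, order 10), F_20 (5T3, order 20), A_5 (5T4, order 60) or S_5 (5T5, order 120). The discriminant of f is 67108864000000 = 8192000^2, a perfect square, so G is contained in A_5. The transitive groups of degree 5 contained in A_5 are: C_5 (5T1, order 5), D_5 (5T2, order 10), A_5 (5T4, order 60). By Dedekind's theorem, for a prime p not dividing disc(f) the degrees of the irreducible factors of f mod p form the cycle type of an element of G. Factoring f modulo the 23 such primes p <= 97 (skipping 2, 5, which divide the discriminant), each new pattern first appears at: mod 3: f = (x + 1)(x^2 + 1)(x^2 + x + 2), pattern 2+2+1; mod 7: f = (x^5 + 5x^4 + 3x^3 + 3x^2 + 2x + 6), pattern 5. No other pattern occurs in this range, so the set of observed cycle types is {2+2+1, 5}. The candidates containing elements of all these cycle types are D_5 (5T2) of order 10, A_5 (5T4) of order 60; the others are excluded. The observed types are precisely the cycle types that occur in D_5 (5T2) (apart from the identity). Each of the other remaining candidates has further cycle types, and by the Chebotarev density theorem the matching factorization patterns would occur for a proportion of primes equal to their share of the group: A_5 (5T4) additionally contains elements of type 3+1+1 (20 of its 60 elements, about 33% of primes). None of the 23 primes tested shows any such pattern (for each of these groups the chance of that is below 10^-4), which rules them out. Hence G = D_5 (5T2), of order 10.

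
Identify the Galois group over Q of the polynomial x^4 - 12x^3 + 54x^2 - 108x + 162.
V_4 (also written V4)

The polynomial is an irreducible quartic over Q and its discriminant is 136048896 = 11664^2, a perfect square, so the Galois group is contained in A_4. The resolvent cubic y^3 - 54*y^2 + 648*y splits completely over Q, which gives the Klein four-group V_4.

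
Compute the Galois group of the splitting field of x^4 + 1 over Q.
The polynomial is an irreducible quartic over Q and its discriminant is 256 = 16^2, a perfect square, so the Galois group is contained in A_4. The resolvent cubic y^3 - 4*y splits completely over Q, which gives the Klein four-group V_4.

V_4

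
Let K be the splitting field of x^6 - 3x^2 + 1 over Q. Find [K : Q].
The degree of the splitting field over Q equals the order of the Galois group, so first determine the group. The polynomial f is an irreducible sextic over Q, so G = Gal(f/Q) is one of the 16 transitive subgroups 6T1, ..., 6T16 of S_6. The discriminant of f is -419904, which is not a perfect square, so G is not contained in A_6. The transitive groups of degree 6 not contained in A_6 are: C_6 (6T1, order 6), S_3 (6T2, order 6), D_6 (6T3, order 12), C_3 x S_3 (6T5, order 18), A_4 x C_2 (6T6, order 24), S_4 (6T8, order 24), S_3 x S_3 (6T9, order 36), S_4 x C_2 (6T11, order 48), (S_3 x S_3) : C_2 (6T13, order 72), PGL(2,5) (6T14, order 120), S_6 (6T16, order 720). By Dedekind's theorem, for a prime p not dividing disc(f) the degrees of the irreducible factors of f mod p form the cycle type of an element of G. Factoring f modulo the 33 such primes p <= 149 (skipping 2, 3, which divide the discriminant), each new pattern first appears at: mod 5: f = (x^3 + 2x^2 + 2x + 3)(x^3 + 3x^2 + 2x + 2), pattern 3+3; mod 7: f = (x^6 + 4x^2 + 1), pattern 6; mod 17: f = (x + 8)(x + 9)(x^2 + 3)(x^2 + 10), pattern 2+2+1+1; mod 19: f = (x + 3)(x + 8)(x + 11)(x + 16)(x^2 + 16), pattern 2+1+1+1+1; mod 71: f = (x^2 + 16)(x^2 + 25)(x^2 + 30), pattern 2+2+2. No other pattern occurs in this range, so the set of observed cycle types is {3+3, 6, 2+2+1+1, 2+1+1+1+1, 2+2+2}. The candidates containing elements of all these cycle types are A_4 x C_2 (6T6) of order 24, S_4 x C_2 (6T11) of order 48, (S_3 x S_3) : C_2 (6T13) of order 72, S_6 (6T16) of order 720; the others are excluded. The observed types are precisely the cycle types that occur in A_4 x C_2 (6T6) (apart from the identity). Each of the other remaining candidates has further cycle types, and by the Chebotarev density theorem the matching factorization patterns would occur for a proportion of primes equal to their share of the group: S_4 x C_2 (6T11) additionally contains elements of type 4+2, 4+1+1 (12 of its 48 elements, about 25% of primes); (S_3 x S_3) : C_2 (6T13) additionally contains elements of type 4+2, 3+2+1, 3+1+1+1 (34 of its 72 elements, about 47% of primes); S_6 (6T16) additionally contains elements of type 5+1, 4+2, 4+1+1, 3+2+1, 3+1+1+1 (484 of its 720 elements, about 67% of primes). None of the 33 primes tested shows any such pattern (for each of these groups the chance of that is below 10^-4), which rules them out. Hence G = A_4 x C_2 (6T6), of order 24. The Galois group A_4 x C_2 (6T6) has order 24, so the splitting field has degree 24 over Q.

24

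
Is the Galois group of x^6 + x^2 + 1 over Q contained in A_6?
The polynomial is irreducible of degree 6 over Q. Its discriminant is -61504, which is not a perfect square. A Galois group lies in the alternating group exactly when the discriminant is a square in Q, so the Galois group (S_4 x C_2) is not contained in A_6.

No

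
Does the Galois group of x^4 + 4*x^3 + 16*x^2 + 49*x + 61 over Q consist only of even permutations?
No

The polynomial is irreducible of degree 4 over Q. Its discriminant is 9453125, which is not a perfect square. A Galois group lies in the alternating group exactly when the discriminant is a square in Q, so the Galois group (C_4) is not contained in A_4.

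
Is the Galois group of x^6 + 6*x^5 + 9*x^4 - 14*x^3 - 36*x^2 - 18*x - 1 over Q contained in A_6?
The polynomial is irreducible of degree 6 over Q. Its discriminant is -11156429376, which is not a perfect square. A Galois group lies in the alternating group exactly when the discriminant is a square in Q, so the Galois group (A_4 x C_2) is not contained in A_6.

No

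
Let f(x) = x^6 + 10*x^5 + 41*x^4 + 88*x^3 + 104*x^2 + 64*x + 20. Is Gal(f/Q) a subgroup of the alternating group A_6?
The polynomial is irreducible of degree 6 over Q. Its discriminant is -48037888, which is not a perfect square. A Galois group lies in the alternating group exactly when the discriminant is a square in Q, so the Galois group ((S_3 x S_3) : C_2) is not contained in A_6.

No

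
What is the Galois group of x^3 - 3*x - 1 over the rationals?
3T1: C_3

The polynomial is an irreducible cubic over Q and its discriminant is 81 = 9^2, a perfect square. For an irreducible cubic, a square discriminant forces the Galois group to be A_3, the cyclic group of order 3.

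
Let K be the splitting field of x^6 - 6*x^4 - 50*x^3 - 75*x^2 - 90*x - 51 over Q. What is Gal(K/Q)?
The polynomial f is an irreducible sextic over Q, so G = Gal(f/Q) is one of the 16 transitive subgroups 6T1, ..., 6T16 of S_6. The discriminant of f is 1323222688272384 = 36376128^2, a perfect square, so G is contained in A_6. The transitive groups of degree 6 contained in A_6 are: A_4 (6T4, order 12), S_4 (6T7, order 24), (C_3 x C_3) : C_4 (6T10, order 36), PSL(2,5) (6T12, order 60), A_6 (6T15, order 360). By Dedekind's theorem, for a prime p not dividing disc(f) the degrees of the irreducible factors of f mod p form the cycle type of an element of G. Factoring f modulo the 33 such primes p <= 149 (skipping 2, 3, which divide the discriminant), each new pattern first appears at: mod 5: f = (x^3 + 2x^2 + 4x + 4)(x^3 + 3x^2 + 4x + 1), pattern 3+3; mod 17: f = (x)(x + 9)(x^2 + 11x + 14)(x^2 + 14x + 9), pattern 2+2+1+1; mod 71: f = (x + 34)(x + 36)(x + 47)(x + 48)(x + 56)(x + 63), pattern 1+1+1+1+1+1. No other pattern occurs in this range, so the set of observed cycle types is {3+3, 2+2+1+1, 1+1+1+1+1+1}. The candidates containing elements of all these cycle types are A_4 (6T4) of order 12, S_4 (6T7) of order 24, (C_3 x C_3) : C_4 (6T10) of order 36, PSL(2,5) (6T12) of order 60, A_6 (6T15) of order 360; the others are excluded. The observed types are precisely the cycle types that occur in A_4 (6T4). Each of the other remaining candidates has further cycle types, and by the Chebotarev density theorem the matching factorization patterns would occur for a proportion of primes equal to their share of the group: S_4 (6T7) additionally contains elements of type 4+2 (6 of its 24 elements, about 25% of primes); (C_3 x C_3) : C_4 (6T10) additionally contains elements of type 4+2, 3+1+1+1 (22 of its 36 elements, about 61% of primes); PSL(2,5) (6T12) additionally contains elements of type 5+1 (24 of its 60 elements, about 40% of primes); A_6 (6T15) additionally contains elements of type 5+1, 4+2, 3+1+1+1 (274 of its 360 elements, about 76% of primes). None of the 33 primes tested shows any such pattern (for each of these groups the chance of that is below 10^-4), which rules them out. Hence G = A_4 (6T4), of order 12.

A_4, A_4 acting on 6 points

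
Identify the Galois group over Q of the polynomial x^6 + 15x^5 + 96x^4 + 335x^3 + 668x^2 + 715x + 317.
S_4 (order 24)

The polynomial f is an irreducible sextic over Q, so G = Gal(f/Q) is one of the 16 transitive subgroups 6T1, ..., 6T16 of S_6. The discriminant of f is 810448, which is not a perfect square, so G is not contained in A_6. The transitive groups of degree 6 not contained in A_6 are: C_6 (6T1, order 6), S_3 (6T2, order 6), D_6 (6T3, order 12), C_3 x S_3 (6T5, order 18), A_4 x C_2 (6T6, order 24), S_4 (6T8, order 24), S_3 x S_3 (6T9, order 36), S_4 x C_2 (6T11, order 48), (S_3 x S_3) : C_2 (6T13, order 72), PGL(2,5) (6T14, order 120), S_6 (6T16, order 720). By Dedekind's theorem, for a prime p not dividing disc(f) the degrees of the irreducible factors of f mod p form the cycle type of an element of G. Factoring f modulo the 22 such primes p <= 89 (skipping 2, 37, which divide the discriminant), each new pattern first appears at: mod 3: f = (x^3 + x^2 + x + 2)(x^3 + 2x^2 + 1), pattern 3+3; mod 5: f = (x^2 + 3)(x^2 + x + 2)(x^2 + 4x + 2), pattern 2+2+2; mod 17: f = (x + 1)(x + 4)(x^4 + 10x^3 + 8x^2 + 7), pattern 4+1+1; mod 67: f = (x + 7)(x + 65)(x^2 + 5x + 46)(x^2 + 5x + 56), pattern 2+2+1+1. No other pattern occurs in this range, so the set of observed cycle types is {3+3, 2+2+2, 4+1+1, 2+2+1+1}. The candidates containing elements of all these cycle types are S_4 (6T8) of order 24, S_4 x C_2 (6T11) of order 48, PGL(2,5) (6T14) of order 120, S_6 (6T16) of order 720; the others are excluded. The observed types are precisely the cycle types that occur in S_4 (6T8) (apart from the identity). Each of the other remaining candidates has further cycle types, and by the Chebotarev density theorem the matching factorization patterns would occur for a proportion of primes equal to their share of the group: S_4 x C_2 (6T11) additionally contains elements of type 6, 4+2, 2+1+1+1+1 (17 of its 48 elements, about 35% of primes); PGL(2,5) (6T14) additionally contains elements of type 6, 5+1 (44 of its 120 elements, about 37% of primes); S_6 (6T16) additionally contains elements of type 6, 5+1, 4+2, 3+2+1, 3+1+1+1, 2+1+1+1+1 (529 of its 720 elements, about 73% of primes). None of the 22 primes tested shows any such pattern (for each of these groups the chance of that is below 10^-4), which rules them out. Hence G = S_4 (6T8), of order 24.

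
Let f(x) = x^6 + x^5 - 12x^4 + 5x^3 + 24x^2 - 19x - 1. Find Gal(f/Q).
The polynomial f is an irreducible sextic over Q, so G = Gal(f/Q) is one of the 16 transitive subgroups 6T1, ..., 6T16 of S_6. The discriminant of f is 324179200, which is not a perfect square, so G is not contained in A_6. The transitive groups of degree 6 not contained in A_6 are: C_6 (6T1, order 6), S_3 (6T2, order 6), D_6 (6T3, order 12), C_3 x S_3 (6T5, order 18), A_4 x C_2 (6T6, order 24), S_4 (6T8, order 24), S_3 x S_3 (6T9, order 36), S_4 x C_2 (6T11, order 48), (S_3 x S_3) : C_2 (6T13, order 72), PGL(2,5) (6T14, order 120), S_6 (6T16, order 720). By Dedekind's theorem, for a prime p not dividing disc(f) the degrees of the irreducible factors of f mod p form the cycle type of an element of G. Factoring f modulo the 23 such primes p <= 101 (skipping 2, 5, 37, which divide the discriminant), each new pattern first appears at: mod 3: f = (x^3 + 2x + 1)(x^3 + x^2 + x + 2), pattern 3+3; mod 13: f = (x^2 + 6)(x^2 + 7x + 4)(x^2 + 7x + 7), pattern 2+2+2; mod 67: f = (x + 2)(x + 7)(x + 21)(x + 24)(x + 27)(x + 54), pattern 1+1+1+1+1+1. No other pattern occurs in this range, so the set of observed cycle types is {3+3, 2+2+2, 1+1+1+1+1+1}. The candidates containing elements of all these cycle types are C_6 (6T1) of order 6, S_3 (6T2) of order 6, D_6 (6T3) of order 12, C_3 x S_3 (6T5) of order 18, A_4 x C_2 (6T6) of order 24, S_4 (6T8) of order 24, S_3 x S_3 (6T9) of order 36, S_4 x C_2 (6T11) of order 48, (S_3 x S_3) : C_2 (6T13) of order 72, PGL(2,5) (6T14) of order 120, S_6 (6T16) of order 720; the others are excluded. The observed types are precisely the cycle types that occur in S_3 (6T2). Each of the other remaining candidates has further cycle types, and by the Chebotarev density theorem the matching factorization patterns would occur for a proportion of primes equal to their share of the group: C_6 (6T1) additionally contains elements of type 6 (2 of its 6 elements, about 33% of primes); D_6 (6T3) additionally contains elements of type 6, 2+2+1+1 (5 of its 12 elements, about 42% of primes); C_3 x S_3 (6T5) additionally contains elements of type 6, 3+1+1+1 (10 of its 18 elements, about 56% of primes); A_4 x C_2 (6T6) additionally contains elements of type 6, 2+2+1+1, 2+1+1+1+1 (14 of its 24 elements, about 58% of primes); S_4 (6T8) additionally contains elements of type 4+1+1, 2+2+1+1 (9 of its 24 elements, about 38% of primes); S_3 x S_3 (6T9) additionally contains elements of type 6, 3+1+1+1, 2+2+1+1 (25 of its 36 elements, about 69% of primes); S_4 x C_2 (6T11) additionally contains elements of type 6, 4+2, 4+1+1, 2+2+1+1, 2+1+1+1+1 (32 of its 48 elements, about 67% of primes); (S_3 x S_3) : C_2 (6T13) additionally contains elements of type 6, 4+2, 3+2+1, 3+1+1+1, 2+2+1+1, 2+1+1+1+1 (61 of its 72 elements, about 85% of primes); PGL(2,5) (6T14) additionally contains elements of type 6, 5+1, 4+1+1, 2+2+1+1 (89 of its 120 elements, about 74% of primes); S_6 (6T16) additionally contains elements of type 6, 5+1, 4+2, 4+1+1, 3+2+1, 3+1+1+1, 2+2+1+1, 2+1+1+1+1 (664 of its 720 elements, about 92% of primes). None of the 23 primes tested shows any such pattern (for each of these groups the chance of that is below 10^-4), which rules them out. Hence G = S_3 (6T2), of order 6.

6T2: S_3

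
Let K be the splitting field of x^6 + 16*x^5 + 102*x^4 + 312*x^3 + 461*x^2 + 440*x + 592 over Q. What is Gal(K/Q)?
The polynomial f is an irreducible sextic over Q, so G = Gal(f/Q) is one of the 16 transitive subgroups 6T1, ..., 6T16 of S_6. The discriminant of f is -3767550835949568, which is not a perfect square, so G is not contained in A_6. The transitive groups of degree 6 not contained in A_6 are: C_6 (6T1, order 6), S_3 (6T2, order 6), D_6 (6T3, order 12), C_3 x S_3 (6T5, order 18), A_4 x C_2 (6T6, order 24), S_4 (6T8, order 24), S_3 x S_3 (6T9, order 36), S_4 x C_2 (6T11, order 48), (S_3 x S_3) : C_2 (6T13, order 72), PGL(2,5) (6T14, order 120), S_6 (6T16, order 720). By Dedekind's theorem, for a prime p not dividing disc(f) the degrees of the irreducible factors of f mod p form the cycle type of an element of G. Factoring f modulo the 27 such primes p <= 113 (skipping 2, 3, 41, which divide the discriminant), each new pattern first appears at: mod 5: f = (x + 3)(x^2 + 2)(x^3 + 3x^2 + x + 2), pattern 3+2+1; mod 7: f = (x^2 + 3x + 1)(x^4 + 6x^3 + 6x^2 + x + 4), pattern 4+2; mod 17: f = (x^3 + 8x^2 + 9x + 15)(x^3 + 8x^2 + 12x + 10), pattern 3+3; mod 19: f = (x^2 + 6x + 14)(x^2 + 12x + 9)(x^2 + 17x + 5), pattern 2+2+2; mod 31: f = (x^6 + 16x^5 + 9x^4 + 2x^3 + 27x^2 + 6x + 3), pattern 6; mod 37: f = (x)(x + 36)(x^2 + 8x + 18)(x^2 + 9x + 29), pattern 2+2+1+1; mod 61: f = (x + 2)(x + 30)(x + 37)(x^3 + 8x^2 + 14x + 45), pattern 3+1+1+1; mod 113: f = (x + 44)(x + 84)(x + 85)(x + 105)(x^2 + 37x + 98), pattern 2+1+1+1+1. No other pattern occurs in this range, so the set of observed cycle types is {3+2+1, 4+2, 3+3, 2+2+2, 6, 2+2+1+1, 3+1+1+1, 2+1+1+1+1}. The candidates containing elements of all these cycle types are (S_3 x S_3) : C_2 (6T13) of order 72, S_6 (6T16) of order 720; the others are excluded. The observed types are precisely the cycle types that occur in (S_3 x S_3) : C_2 (6T13) (apart from the identity). Each of the other remaining candidates has further cycle types, and by the Chebotarev density theorem the matching factorization patterns would occur for a proportion of primes equal to their share of the group: S_6 (6T16) additionally contains elements of type 5+1, 4+1+1 (234 of its 720 elements, about 32% of primes). None of the 27 primes tested shows any such pattern (for each of these groups the chance of that is below 10^-4), which rules them out. Hence G = (S_3 x S_3) : C_2 (6T13), of order 72.

(S_3 x S_3) : C_2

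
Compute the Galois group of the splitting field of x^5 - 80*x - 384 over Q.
The polynomial f is an irreducible quintic over Q, so G = Gal(f/Q) is a transitive subgroup of S_5: one of C_5 (5T1, order 5), D_5 (5T2, order 10), F_20 (5T3, order 20), A_5 (5T4, order 60) or S_5 (5T5, order 120). The discriminant of f is 67108864000000 = 8192000^2, a perfect square, so G is contained in A_5. The transitive groups of degree 5 contained in A_5 are: C_5 (5T1, order 5), D_5 (5T2, order 10), A_5 (5T4, order 60). By Dedekind's theorem, for a prime p not dividing disc(f) the degrees of the irreducible factors of f mod p form the cycle type of an element of G. Factoring f modulo the 23 such primes p <= 97 (skipping 2, 5, which divide the discriminant), each new pattern first appears at: mod 3: f = (x)(x^2 + x + 2)(x^2 + 2x + 2), pattern 2+2+1; mod 7: f = (x^5 + 4x + 1), pattern 5. No other pattern occurs in this range, so the set of observed cycle types is {2+2+1, 5}. The candidates containing elements of all these cycle types are D_5 (5T2) of order 10, A_5 (5T4) of order 60; the others are excluded. The observed types are precisely the cycle types that occur in D_5 (5T2) (apart from the identity). Each of the other remaining candidates has further cycle types, and by the Chebotarev density theorem the matching factorization patterns would occur for a proportion of primes equal to their share of the group: A_5 (5T4) additionally contains elements of type 3+1+1 (20 of its 60 elements, about 33% of primes). None of the 23 primes tested shows any such pattern (for each of these groups the chance of that is below 10^-4), which rules them out. Hence G = D_5 (5T2), of order 10.

D_5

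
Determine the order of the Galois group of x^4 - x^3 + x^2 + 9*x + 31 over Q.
The degree of the splitting field over Q equals the order of the Galois group, so first determine the group. The polynomial is an irreducible quartic over Q and its discriminant is 9453125, which is not a perfect square, so the Galois group is not contained in A_4. The resolvent cubic y^3 - y^2 - 133*y + 12 has exactly one rational root, so the Galois group is C_4 or D_4. The quartic becomes reducible over Q(sqrt(disc)), so the group is C_4. The Galois group C_4 (4T1) has order 4, so the splitting field has degree 4 over Q.

4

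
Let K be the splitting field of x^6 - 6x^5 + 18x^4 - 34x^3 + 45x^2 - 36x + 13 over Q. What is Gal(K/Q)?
PGL(2,5) (also written S5(6))

The polynomial f is an irreducible sextic over Q, so G = Gal(f/Q) is one of the 16 transitive subgroups 6T1, ..., 6T16 of S_6. The discriminant of f is -16003008, which is not a perfect square, so G is not contained in A_6. The transitive groups of degree 6 not contained in A_6 are: C_6 (6T1, order 6), S_3 (6T2, order 6), D_6 (6T3, order 12), C_3 x S_3 (6T5, order 18), A_4 x C_2 (6T6, order 24), S_4 (6T8, order 24), S_3 x S_3 (6T9, order 36), S_4 x C_2 (6T11, order 48), (S_3 x S_3) : C_2 (6T13, order 72), PGL(2,5) (6T14, order 120), S_6 (6T16, order 720). By Dedekind's theorem, for a prime p not dividing disc(f) the degrees of the irreducible factors of f mod p form the cycle type of an element of G. Factoring f modulo the 21 such primes p <= 89 (skipping 2, 3, 7, which divide the discriminant), each new pattern first appears at: mod 5: f = (x^6 + 4x^5 + 3x^4 + x^3 + 4x + 3), pattern 6; mod 11: f = (x + 8)(x^5 + 8x^4 + 9x^3 + 4x^2 + 2x + 3), pattern 5+1; mod 13: f = (x)(x + 4)(x^4 + 3x^3 + 6x^2 + 7x + 4), pattern 4+1+1; mod 23: f = (x + 2)(x + 6)(x^2 + 3x + 21)(x^2 + 6x + 10), pattern 2+2+1+1; mod 43: f = (x^3 + 16x^2 + 30x + 18)(x^3 + 21x^2 + 39x + 27), pattern 3+3; mod 61: f = (x^2 + 30x + 2)(x^2 + 41x + 31)(x^2 + 45x + 13), pattern 2+2+2. No other pattern occurs in this range, so the set of observed cycle types is {6, 5+1, 4+1+1, 2+2+1+1, 3+3, 2+2+2}. The candidates containing elements of all these cycle types are PGL(2,5) (6T14) of order 120, S_6 (6T16) of order 720; the others are excluded. The observed types are precisely the cycle types that occur in PGL(2,5) (6T14) (apart from the identity). Each of the other remaining candidates has further cycle types, and by the Chebotarev density theorem the matching factorization patterns would occur for a proportion of primes equal to their share of the group: S_6 (6T16) additionally contains elements of type 4+2, 3+2+1, 3+1+1+1, 2+1+1+1+1 (265 of its 720 elements, about 37% of primes). None of the 21 primes tested shows any such pattern (for each of these groups the chance of that is below 10^-4), which rules them out. Hence G = PGL(2,5) (6T14), of order 120.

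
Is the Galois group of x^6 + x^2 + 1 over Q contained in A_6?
The polynomial is irreducible of degree 6 over Q. Its discriminant is -61504, which is not a perfect square. A Galois group lies in the alternating group exactly when the discriminant is a square in Q, so the Galois group (S_4 x C_2) is not contained in A_6.

No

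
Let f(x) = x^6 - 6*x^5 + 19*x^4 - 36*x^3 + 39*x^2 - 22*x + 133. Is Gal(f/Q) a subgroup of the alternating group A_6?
No

The polynomial is irreducible of degree 6 over Q. Its discriminant is -1849378557919232, which is not a perfect square. A Galois group lies in the alternating group exactly when the discriminant is a square in Q, so the Galois group (S_4 x C_2) is not contained in A_6.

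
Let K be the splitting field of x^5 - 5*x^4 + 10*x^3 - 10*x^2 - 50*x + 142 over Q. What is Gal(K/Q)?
The polynomial f is an irreducible quintic over Q, so G = Gal(f/Q) is a transitive subgroup of S_5: one of C_5 (5T1, order 5), D_5 (5T2, order 10), F_20 (5T3, order 20), A_5 (5T4, order 60) or S_5 (5T5, order 120). The discriminant of f is 58564000000 = 242000^2, a perfect square, so G is contained in A_5. The transitive groups of degree 5 contained in A_5 are: C_5 (5T1, order 5), D_5 (5T2, order 10), A_5 (5T4, order 60). By Dedekind's theorem, for a prime p not dividing disc(f) the degrees of the irreducible factors of f mod p form the cycle type of an element of G. Factoring f modulo the 3 such primes p <= 13 (skipping 2, 5, 11, which divide the discriminant), each new pattern first appears at: mod 3: f = (x^5 + x^4 + x^3 + 2x^2 + x + 1), pattern 5; mod 13: f = (x + 5)(x + 7)(x^3 + 9x^2 + 10x + 10), pattern 3+1+1. No other pattern occurs in this range, so the set of observed cycle types is {5, 3+1+1}. Among the candidates above, the only group containing elements of all these cycle types is A_5 (5T4) — each of C_5 (5T1), D_5 (5T2) lacks at least one of them. Hence G = A_5 (5T4), of order 60.

A_5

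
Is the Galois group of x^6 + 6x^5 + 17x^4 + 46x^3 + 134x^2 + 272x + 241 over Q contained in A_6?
No

The polynomial is irreducible of degree 6 over Q. Its discriminant is -15635001708544, which is not a perfect square. A Galois group lies in the alternating group exactly when the discriminant is a square in Q, so the Galois group (S_4 x C_2) is not contained in A_6.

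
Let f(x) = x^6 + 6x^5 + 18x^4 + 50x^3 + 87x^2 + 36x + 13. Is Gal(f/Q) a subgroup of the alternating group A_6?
The polynomial is irreducible of degree 6 over Q. Its discriminant is -28010528989632, which is not a perfect square. A Galois group lies in the alternating group exactly when the discriminant is a square in Q, so the Galois group (PGL(2,5)) is not contained in A_6.

No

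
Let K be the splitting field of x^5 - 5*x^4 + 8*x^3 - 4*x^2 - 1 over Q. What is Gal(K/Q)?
S_5

The polynomial f is an irreducible quintic over Q, so G = Gal(f/Q) is a transitive subgroup of S_5: one of C_5 (5T1, order 5), D_5 (5T2, order 10), F_20 (5T3, order 20), A_5 (5T4, order 60) or S_5 (5T5, order 120). The discriminant of f is 2869, which is not a perfect square, so G is not contained in A_5. The transitive groups of degree 5 not contained in A_5 are: F_20 (5T3, order 20), S_5 (5T5, order 120). By Dedekind's theorem, for a prime p not dividing disc(f) the degrees of the irreducible factors of f mod p form the cycle type of an element of G. Factoring f modulo the first such prime p = 2, each new pattern first appears at: mod 2: f = (x^2 + x + 1)(x^3 + x + 1), pattern 3+2. No other pattern occurs in this range, so the set of observed cycle types is {3+2}. Among the candidates above, the only group containing elements of all these cycle types is S_5 (5T5) — F_20 (5T3) lacks at least one of them. Hence G = S_5 (5T5), of order 120.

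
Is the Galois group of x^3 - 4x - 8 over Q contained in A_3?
The polynomial is irreducible of degree 3 over Q. Its discriminant is -1472, which is not a perfect square. A Galois group lies in the alternating group exactly when the discriminant is a square in Q, so the Galois group (S_3) is not contained in A_3.

No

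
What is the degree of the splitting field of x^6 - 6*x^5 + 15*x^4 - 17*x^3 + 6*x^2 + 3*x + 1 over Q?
The degree of the splitting field over Q equals the order of the Galois group, so first determine the group. The polynomial f is an irreducible sextic over Q, so G = Gal(f/Q) is one of the 16 transitive subgroups 6T1, ..., 6T16 of S_6. The discriminant of f is -177147, which is not a perfect square, so G is not contained in A_6. The transitive groups of degree 6 not contained in A_6 are: C_6 (6T1, order 6), S_3 (6T2, order 6), D_6 (6T3, order 12), C_3 x S_3 (6T5, order 18), A_4 x C_2 (6T6, order 24), S_4 (6T8, order 24), S_3 x S_3 (6T9, order 36), S_4 x C_2 (6T11, order 48), (S_3 x S_3) : C_2 (6T13, order 72), PGL(2,5) (6T14, order 120), S_6 (6T16, order 720). By Dedekind's theorem, for a prime p not dividing disc(f) the degrees of the irreducible factors of f mod p form the cycle type of an element of G. Factoring f modulo the 33 such primes p <= 139 (skipping 3, which divides the discriminant), each new pattern first appears at: mod 2: f = (x^6 + x^4 + x^3 + x + 1), pattern 6; mod 7: f = (x + 2)(x + 4)(x + 5)(x^3 + 4x^2 + 3x + 3), pattern 3+1+1+1; mod 17: f = (x^2 + 3x + 3)(x^2 + 11x + 12)(x^2 + 14x + 9), pattern 2+2+2; mod 19: f = (x^3 + 16x^2 + 3x + 8)(x^3 + 16x^2 + 3x + 12), pattern 3+3; mod 73: f = (x + 41)(x + 42)(x + 43)(x + 50)(x + 51)(x + 59), pattern 1+1+1+1+1+1. No other pattern occurs in this range, so the set of observed cycle types is {6, 3+1+1+1, 2+2+2, 3+3, 1+1+1+1+1+1}. The candidates containing elements of all these cycle types are C_3 x S_3 (6T5) of order 18, S_3 x S_3 (6T9) of order 36, (S_3 x S_3) : C_2 (6T13) of order 72, S_6 (6T16) of order 720; the others are excluded. The observed types are precisely the cycle types that occur in C_3 x S_3 (6T5). Each of the other remaining candidates has further cycle types, and by the Chebotarev density theorem the matching factorization patterns would occur for a proportion of primes equal to their share of the group: S_3 x S_3 (6T9) additionally contains elements of type 2+2+1+1 (9 of its 36 elements, about 25% of primes); (S_3 x S_3) : C_2 (6T13) additionally contains elements of type 4+2, 3+2+1, 2+2+1+1, 2+1+1+1+1 (45 of its 72 elements, about 62% of primes); S_6 (6T16) additionally contains elements of type 5+1, 4+2, 4+1+1, 3+2+1, 2+2+1+1, 2+1+1+1+1 (504 of its 720 elements, about 70% of primes). None of the 33 primes tested shows any such pattern (for each of these groups the chance of that is below 10^-4), which rules them out. Hence G = C_3 x S_3 (6T5), of order 18. The Galois group C_3 x S_3 (6T5) has order 18, so the splitting field has degree 18 over Q.

18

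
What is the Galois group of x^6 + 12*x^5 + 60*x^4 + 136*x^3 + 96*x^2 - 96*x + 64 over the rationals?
C_3 x S_3 (order 18)

The polynomial f is an irreducible sextic over Q, so G = Gal(f/Q) is one of the 16 transitive subgroups 6T1, ..., 6T16 of S_6. The discriminant of f is -190210142896128, which is not a perfect square, so G is not contained in A_6. The transitive groups of degree 6 not contained in A_6 are: C_6 (6T1, order 6), S_3 (6T2, order 6), D_6 (6T3, order 12), C_3 x S_3 (6T5, order 18), A_4 x C_2 (6T6, order 24), S_4 (6T8, order 24), S_3 x S_3 (6T9, order 36), S_4 x C_2 (6T11, order 48), (S_3 x S_3) : C_2 (6T13, order 72), PGL(2,5) (6T14, order 120), S_6 (6T16, order 720). By Dedekind's theorem, for a prime p not dividing disc(f) the degrees of the irreducible factors of f mod p form the cycle type of an element of G. Factoring f modulo the 33 such primes p <= 149 (skipping 2, 3, which divide the discriminant), each new pattern first appears at: mod 5: f = (x^6 + 2x^5 + x^3 + x^2 + 4x + 4), pattern 6; mod 7: f = (x + 3)(x + 4)(x + 6)(x^3 + 6x^2 + 5x + 4), pattern 3+1+1+1; mod 17: f = (x^2 + 6x + 2)(x^2 + 11x + 12)(x^2 + 12x + 14), pattern 2+2+2; mod 19: f = (x^3 + 6x^2 + 12x + 12)(x^3 + 6x^2 + 12x + 18), pattern 3+3; mod 73: f = (x + 28)(x + 44)(x + 46)(x + 60)(x + 62)(x + 64), pattern 1+1+1+1+1+1. No other pattern occurs in this range, so the set of observed cycle types is {6, 3+1+1+1, 2+2+2, 3+3, 1+1+1+1+1+1}. The candidates containing elements of all these cycle types are C_3 x S_3 (6T5) of order 18, S_3 x S_3 (6T9) of order 36, (S_3 x S_3) : C_2 (6T13) of order 72, S_6 (6T16) of order 720; the others are excluded. The observed types are precisely the cycle types that occur in C_3 x S_3 (6T5). Each of the other remaining candidates has further cycle types, and by the Chebotarev density theorem the matching factorization patterns would occur for a proportion of primes equal to their share of the group: S_3 x S_3 (6T9) additionally contains elements of type 2+2+1+1 (9 of its 36 elements, about 25% of primes); (S_3 x S_3) : C_2 (6T13) additionally contains elements of type 4+2, 3+2+1, 2+2+1+1, 2+1+1+1+1 (45 of its 72 elements, about 62% of primes); S_6 (6T16) additionally contains elements of type 5+1, 4+2, 4+1+1, 3+2+1, 2+2+1+1, 2+1+1+1+1 (504 of its 720 elements, about 70% of primes). None of the 33 primes tested shows any such pattern (for each of these groups the chance of that is below 10^-4), which rules them out. Hence G = C_3 x S_3 (6T5), of order 18.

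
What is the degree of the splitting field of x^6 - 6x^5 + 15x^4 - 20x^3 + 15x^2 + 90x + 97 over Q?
72

The degree of the splitting field over Q equals the order of the Galois group, so first determine the group. The polynomial f is an irreducible sextic over Q, so G = Gal(f/Q) is one of the 16 transitive subgroups 6T1, ..., 6T16 of S_6. The discriminant of f is -9727331052552192, which is not a perfect square, so G is not contained in A_6. The transitive groups of degree 6 not contained in A_6 are: C_6 (6T1, order 6), S_3 (6T2, order 6), D_6 (6T3, order 12), C_3 x S_3 (6T5, order 18), A_4 x C_2 (6T6, order 24), S_4 (6T8, order 24), S_3 x S_3 (6T9, order 36), S_4 x C_2 (6T11, order 48), (S_3 x S_3) : C_2 (6T13, order 72), PGL(2,5) (6T14, order 120), S_6 (6T16, order 720). By Dedekind's theorem, for a prime p not dividing disc(f) the degrees of the irreducible factors of f mod p form the cycle type of an element of G. Factoring f modulo the 27 such primes p <= 127 (skipping 2, 3, 17, 43, which divide the discriminant), each new pattern first appears at: mod 5: f = (x^6 + 4x^5 + 2), pattern 6; mod 7: f = (x + 4)(x^2 + 4x + 5)(x^3 + x + 1), pattern 3+2+1; mod 11: f = (x^2 + 2x + 5)(x^4 + 3x^3 + 4x^2 + x + 4), pattern 4+2; mod 13: f = (x + 6)(x + 9)(x^2 + 11)(x^2 + 5x + 5), pattern 2+2+1+1; mod 61: f = (x + 3)(x + 7)(x + 19)(x + 41)(x^2 + 46x + 31), pattern 2+1+1+1+1; mod 97: f = (x)(x + 19)(x + 23)(x^3 + 49x^2 + 42x + 83), pattern 3+1+1+1; mod 113: f = (x^2 + 6x + 33)(x^2 + 13x + 48)(x^2 + 88x + 105), pattern 2+2+2; mod 127: f = (x^3 + 46x^2 + 75x + 22)(x^3 + 75x^2 + 46x + 91), pattern 3+3. No other pattern occurs in this range, so the set of observed cycle types is {6, 3+2+1, 4+2, 2+2+1+1, 2+1+1+1+1, 3+1+1+1, 2+2+2, 3+3}. The candidates containing elements of all these cycle types are (S_3 x S_3) : C_2 (6T13) of order 72, S_6 (6T16) of order 720; the others are excluded. The observed types are precisely the cycle types that occur in (S_3 x S_3) : C_2 (6T13) (apart from the identity). Each of the other remaining candidates has further cycle types, and by the Chebotarev density theorem the matching factorization patterns would occur for a proportion of primes equal to their share of the group: S_6 (6T16) additionally contains elements of type 5+1, 4+1+1 (234 of its 720 elements, about 32% of primes). None of the 27 primes tested shows any such pattern (for each of these groups the chance of that is below 10^-4), which rules them out. Hence G = (S_3 x S_3) : C_2 (6T13), of order 72. The Galois group (S_3 x S_3) : C_2 (6T13) has order 72, so the splitting field has degree 72 over Q.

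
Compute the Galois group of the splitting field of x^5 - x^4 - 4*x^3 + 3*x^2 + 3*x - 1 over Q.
5T1: C_5

The polynomial f is an irreducible quintic over Q, so G = Gal(f/Q) is a transitive subgroup of S_5: one of C_5 (5T1, order 5), D_5 (5T2, order 10), F_20 (5T3, order 20), A_5 (5T4, order 60) or S_5 (5T5, order 120). The discriminant of f is 14641 = 121^2, a perfect square, so G is contained in A_5. The transitive groups of degree 5 contained in A_5 are: C_5 (5T1, order 5), D_5 (5T2, order 10), A_5 (5T4, order 60). By Dedekind's theorem, for a prime p not dividing disc(f) the degrees of the irreducible factors of f mod p form the cycle type of an element of G. Factoring f modulo the 14 such primes p <= 47 (skipping 11, which divides the discriminant), each new pattern first appears at: mod 2: f = (x^5 + x^4 + x^2 + x + 1), pattern 5; mod 23: f = (x + 4)(x + 6)(x + 10)(x + 11)(x + 14), pattern 1+1+1+1+1. No other pattern occurs in this range, so the set of observed cycle types is {5, 1+1+1+1+1}. The candidates containing elements of all these cycle types are C_5 (5T1) of order 5, D_5 (5T2) of order 10, A_5 (5T4) of order 60; the others are excluded. The observed types are precisely the cycle types that occur in C_5 (5T1). Each of the other remaining candidates has further cycle types, and by the Chebotarev density theorem the matching factorization patterns would occur for a proportion of primes equal to their share of the group: D_5 (5T2) additionally contains elements of type 2+2+1 (5 of its 10 elements, about 50% of primes); A_5 (5T4) additionally contains elements of type 3+1+1, 2+2+1 (35 of its 60 elements, about 58% of primes). None of the 14 primes tested shows any such pattern (for each of these groups the chance of that is below 10^-4), which rules them out. Hence G = C_5 (5T1), of order 5.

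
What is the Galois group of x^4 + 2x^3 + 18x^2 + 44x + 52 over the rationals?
V_4, the Klein four-group

The polynomial is an irreducible quartic over Q and its discriminant is 41990400 = 6480^2, a perfect square, so the Galois group is contained in A_4. The resolvent cubic y^3 - 18*y^2 - 120*y + 1600 splits completely over Q, which gives the Klein four-group V_4.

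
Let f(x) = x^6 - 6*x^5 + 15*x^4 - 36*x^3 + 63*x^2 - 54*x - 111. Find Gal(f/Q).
S_3 x S_3 (also written G36-)

The polynomial f is an irreducible sextic over Q, so G = Gal(f/Q) is one of the 16 transitive subgroups 6T1, ..., 6T16 of S_6. The discriminant of f is 5410421842378752, which is not a perfect square, so G is not contained in A_6. The transitive groups of degree 6 not contained in A_6 are: C_6 (6T1, order 6), S_3 (6T2, order 6), D_6 (6T3, order 12), C_3 x S_3 (6T5, order 18), A_4 x C_2 (6T6, order 24), S_4 (6T8, order 24), S_3 x S_3 (6T9, order 36), S_4 x C_2 (6T11, order 48), (S_3 x S_3) : C_2 (6T13, order 72), PGL(2,5) (6T14, order 120), S_6 (6T16, order 720). By Dedekind's theorem, for a prime p not dividing disc(f) the degrees of the irreducible factors of f mod p form the cycle type of an element of G. Factoring f modulo the 23 such primes p <= 97 (skipping 2, 3, which divide the discriminant), each new pattern first appears at: mod 5: f = (x^6 + 4x^5 + 4x^3 + 3x^2 + x + 4), pattern 6; mod 11: f = (x + 5)(x + 9)(x^2 + 3x + 10)(x^2 + 10x + 1), pattern 2+2+1+1; mod 13: f = (x + 3)(x + 9)(x + 11)(x^3 + 10x^2 + 3x + 10), pattern 3+1+1+1; mod 31: f = (x^2 + 14x + 19)(x^2 + 16x + 27)(x^2 + 26x + 19), pattern 2+2+2; mod 97: f = (x^3 + 94x^2 + 3x + 8)(x^3 + 94x^2 + 3x + 71), pattern 3+3. No other pattern occurs in this range, so the set of observed cycle types is {6, 2+2+1+1, 3+1+1+1, 2+2+2, 3+3}. The candidates containing elements of all these cycle types are S_3 x S_3 (6T9) of order 36, (S_3 x S_3) : C_2 (6T13) of order 72, S_6 (6T16) of order 720; the others are excluded. The observed types are precisely the cycle types that occur in S_3 x S_3 (6T9) (apart from the identity). Each of the other remaining candidates has further cycle types, and by the Chebotarev density theorem the matching factorization patterns would occur for a proportion of primes equal to their share of the group: (S_3 x S_3) : C_2 (6T13) additionally contains elements of type 4+2, 3+2+1, 2+1+1+1+1 (36 of its 72 elements, about 50% of primes); S_6 (6T16) additionally contains elements of type 5+1, 4+2, 4+1+1, 3+2+1, 2+1+1+1+1 (459 of its 720 elements, about 64% of primes). None of the 23 primes tested shows any such pattern (for each of these groups the chance of that is below 10^-4), which rules them out. Hence G = S_3 x S_3 (6T9), of order 36.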